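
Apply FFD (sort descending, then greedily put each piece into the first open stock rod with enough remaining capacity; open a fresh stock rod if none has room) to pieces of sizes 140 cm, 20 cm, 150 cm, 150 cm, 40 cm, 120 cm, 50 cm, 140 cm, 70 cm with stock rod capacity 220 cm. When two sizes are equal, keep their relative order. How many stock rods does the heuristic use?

Sorted descending: 150, 150, 140, 140, 120, 70, 50, 40, 20.
  150 → stock rod 1 (new)  [load 150/220]
  150 → stock rod 2 (new)  [load 150/220]
  140 → stock rod 3 (new)  [load 140/220]
  140 → stock rod 4 (new)  [load 140/220]
  120 → stock rod 5 (new)  [load 120/220]
  70 → stock rod 1  [load 220/220]
  50 → stock rod 2  [load 200/220]
  40 → stock rod 3  [load 180/220]
  20 → stock rod 2  [load 220/220]
5 stock rods opened.

5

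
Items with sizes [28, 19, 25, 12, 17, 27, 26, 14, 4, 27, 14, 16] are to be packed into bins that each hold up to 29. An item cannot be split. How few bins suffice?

Total = 28 + 27 + 27 + 26 + 25 + 19 + 17 + 16 + 14 + 14 + 12 + 4 = 229.
Lower bound: ⌈229/29⌉ = 8 bins.
A packing using 9 bins:
  bin 1: 28 = 28
  bin 2: 27 = 27
  bin 3: 27 = 27
  bin 4: 26 = 26
  bin 5: 25 + 4 = 29
  bin 6: 19 = 19
  bin 7: 17 + 12 = 29
  bin 8: 16 = 16
  bin 9: 14 + 14 = 28
No arrangement into 8 bins stays within capacity, so 9 is optimal.

9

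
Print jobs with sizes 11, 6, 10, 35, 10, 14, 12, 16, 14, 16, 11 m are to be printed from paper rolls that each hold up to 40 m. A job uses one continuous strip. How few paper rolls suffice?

Total = 35 + 16 + 16 + 14 + 14 + 12 + 11 + 11 + 10 + 10 + 6 = 155 m.
Lower bound: ⌈155/40⌉ = 4 paper rolls.
A packing using 4 paper rolls:
  roll 1: 35 = 35
  roll 2: 16 + 14 + 10 = 40
  roll 3: 16 + 14 + 10 = 40
  roll 4: 12 + 11 + 11 + 6 = 40
This matches the lower bound, so 4 is optimal.

4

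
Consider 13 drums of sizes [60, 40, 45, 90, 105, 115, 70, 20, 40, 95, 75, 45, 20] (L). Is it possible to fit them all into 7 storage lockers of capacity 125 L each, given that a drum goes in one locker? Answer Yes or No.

Total = 820 L; ⌈820/125⌉ = 7.
The bound of 7 does not rule out 7, but exhaustive search shows no assignment into 7 storage lockers of capacity 125 L exists — the minimum is 8.

No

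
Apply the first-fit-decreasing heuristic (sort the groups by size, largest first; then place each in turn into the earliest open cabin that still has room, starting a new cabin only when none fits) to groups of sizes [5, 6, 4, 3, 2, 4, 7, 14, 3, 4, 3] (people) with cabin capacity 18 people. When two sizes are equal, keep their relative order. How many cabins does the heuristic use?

Sorted descending: 14, 7, 6, 5, 4, 4, 4, 3, 3, 3, 2.
  14 → cabin 1 (new)  [load 14/18]
  7 → cabin 2 (new)  [load 7/18]
  6 → cabin 2  [load 13/18]
  5 → cabin 2  [load 18/18]
  4 → cabin 1  [load 18/18]
  4 → cabin 3 (new)  [load 4/18]
  4 → cabin 3  [load 8/18]
  3 → cabin 3  [load 11/18]
  3 → cabin 3  [load 14/18]
  3 → cabin 3  [load 17/18]
  2 → cabin 4 (new)  [load 2/18]
4 cabins opened.

4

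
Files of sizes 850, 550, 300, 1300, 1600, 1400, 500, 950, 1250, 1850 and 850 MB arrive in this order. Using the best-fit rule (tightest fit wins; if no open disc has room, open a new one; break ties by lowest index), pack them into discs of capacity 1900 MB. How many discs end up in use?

  850 → disc 1 (new)  [load 850/1900]
  550 → disc 1  [load 1400/1900]
  300 → disc 1  [load 1700/1900]
  1300 → disc 2 (new)  [load 1300/1900]
  1600 → disc 3 (new)  [load 1600/1900]
  1400 → disc 4 (new)  [load 1400/1900]
  500 → disc 4  [load 1900/1900]
  950 → disc 5 (new)  [load 950/1900]
  1250 → disc 6 (new)  [load 1250/1900]
  1850 → disc 7 (new)  [load 1850/1900]
  850 → disc 5  [load 1800/1900]
7 discs opened.

7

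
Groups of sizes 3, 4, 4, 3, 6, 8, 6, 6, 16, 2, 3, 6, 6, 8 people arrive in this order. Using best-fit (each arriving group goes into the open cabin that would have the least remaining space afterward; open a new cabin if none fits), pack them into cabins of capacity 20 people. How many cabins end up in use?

5

  3 → cabin 1 (new)  [load 3/20]
  4 → cabin 1  [load 7/20]
  4 → cabin 1  [load 11/20]
  3 → cabin 1  [load 14/20]
  6 → cabin 1  [load 20/20]
  8 → cabin 2 (new)  [load 8/20]
  6 → cabin 2  [load 14/20]
  6 → cabin 2  [load 20/20]
  16 → cabin 3 (new)  [load 16/20]
  2 → cabin 3  [load 18/20]
  3 → cabin 4 (new)  [load 3/20]
  6 → cabin 4  [load 9/20]
  6 → cabin 4  [load 15/20]
  8 → cabin 5 (new)  [load 8/20]
5 cabins opened.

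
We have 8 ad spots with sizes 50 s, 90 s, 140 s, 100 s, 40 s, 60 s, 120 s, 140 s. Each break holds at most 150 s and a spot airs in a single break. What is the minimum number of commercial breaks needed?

6

Total = 140 + 140 + 120 + 100 + 90 + 60 + 50 + 40 = 740 s.
Lower bound: ⌈740/150⌉ = 5 commercial breaks.
A packing using 6 commercial breaks:
  break 1: 140 = 140
  break 2: 140 = 140
  break 3: 120 = 120
  break 4: 100 + 50 = 150
  break 5: 90 + 60 = 150
  break 6: 40 = 40
No arrangement into 5 commercial breaks stays within capacity, so 6 is optimal.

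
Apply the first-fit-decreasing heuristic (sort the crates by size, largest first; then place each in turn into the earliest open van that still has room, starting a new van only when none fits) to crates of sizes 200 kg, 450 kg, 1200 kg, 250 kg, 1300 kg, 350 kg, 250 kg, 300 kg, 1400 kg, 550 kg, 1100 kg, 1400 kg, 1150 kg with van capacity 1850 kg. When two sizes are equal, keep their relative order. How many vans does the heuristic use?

Sorted descending: 1400, 1400, 1300, 1200, 1150, 1100, 550, 450, 350, 300, 250, 250, 200.
  1400 → van 1 (new)  [load 1400/1850]
  1400 → van 2 (new)  [load 1400/1850]
  1300 → van 3 (new)  [load 1300/1850]
  1200 → van 4 (new)  [load 1200/1850]
  1150 → van 5 (new)  [load 1150/1850]
  1100 → van 6 (new)  [load 1100/1850]
  550 → van 3  [load 1850/1850]
  450 → van 1  [load 1850/1850]
  350 → van 2  [load 1750/1850]
  300 → van 4  [load 1500/1850]
  250 → van 4  [load 1750/1850]
  250 → van 5  [load 1400/1850]
  200 → van 5  [load 1600/1850]
6 vans opened.

6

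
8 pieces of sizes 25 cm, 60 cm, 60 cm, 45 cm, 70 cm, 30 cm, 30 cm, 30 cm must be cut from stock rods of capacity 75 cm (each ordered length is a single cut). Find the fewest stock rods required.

Total = 70 + 60 + 60 + 45 + 30 + 30 + 30 + 25 = 350 cm.
Lower bound: ⌈350/75⌉ = 5 stock rods.
A packing using 6 stock rods:
  stock rod 1: 70 = 70
  stock rod 2: 60 = 60
  stock rod 3: 60 = 60
  stock rod 4: 45 + 30 = 75
  stock rod 5: 30 + 30 = 60
  stock rod 6: 25 = 25
No arrangement into 5 stock rods stays within capacity, so 6 is optimal.

6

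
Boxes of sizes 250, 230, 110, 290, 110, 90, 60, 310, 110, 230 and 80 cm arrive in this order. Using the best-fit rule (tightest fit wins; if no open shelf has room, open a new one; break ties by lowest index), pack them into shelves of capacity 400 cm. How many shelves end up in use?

5

  250 → shelf 1 (new)  [load 250/400]
  230 → shelf 2 (new)  [load 230/400]
  110 → shelf 1  [load 360/400]
  290 → shelf 3 (new)  [load 290/400]
  110 → shelf 3  [load 400/400]
  90 → shelf 2  [load 320/400]
  60 → shelf 2  [load 380/400]
  310 → shelf 4 (new)  [load 310/400]
  110 → shelf 5 (new)  [load 110/400]
  230 → shelf 5  [load 340/400]
  80 → shelf 4  [load 390/400]
5 shelves opened.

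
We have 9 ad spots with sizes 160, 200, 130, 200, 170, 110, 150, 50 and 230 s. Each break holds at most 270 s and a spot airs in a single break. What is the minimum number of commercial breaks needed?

7

Total = 230 + 200 + 200 + 170 + 160 + 150 + 130 + 110 + 50 = 1400 s.
Lower bound: ⌈1400/270⌉ = 6 commercial breaks.
A packing using 7 commercial breaks:
  break 1: 230 = 230
  break 2: 200 + 50 = 250
  break 3: 200 = 200
  break 4: 170 = 170
  break 5: 160 + 110 = 270
  break 6: 150 = 150
  break 7: 130 = 130
No arrangement into 6 commercial breaks stays within capacity, so 7 is optimal.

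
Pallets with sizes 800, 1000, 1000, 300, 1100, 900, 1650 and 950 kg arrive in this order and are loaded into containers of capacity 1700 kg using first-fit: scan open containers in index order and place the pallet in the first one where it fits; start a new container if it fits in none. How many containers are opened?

  800 → container 1 (new)  [load 800/1700]
  1000 → container 2 (new)  [load 1000/1700]
  1000 → container 3 (new)  [load 1000/1700]
  300 → container 1  [load 1100/1700]
  1100 → container 4 (new)  [load 1100/1700]
  900 → container 5 (new)  [load 900/1700]
  1650 → container 6 (new)  [load 1650/1700]
  950 → container 7 (new)  [load 950/1700]
7 containers opened.

7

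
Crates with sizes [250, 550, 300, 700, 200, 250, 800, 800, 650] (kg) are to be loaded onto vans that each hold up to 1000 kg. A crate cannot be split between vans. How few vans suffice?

5

Total = 800 + 800 + 700 + 650 + 550 + 300 + 250 + 250 + 200 = 4500 kg.
Lower bound: ⌈4500/1000⌉ = 5 vans.
A packing using 5 vans:
  van 1: 800 + 200 = 1000
  van 2: 800 = 800
  van 3: 700 + 300 = 1000
  van 4: 650 + 250 = 900
  van 5: 550 + 250 = 800
This matches the lower bound, so 5 is optimal.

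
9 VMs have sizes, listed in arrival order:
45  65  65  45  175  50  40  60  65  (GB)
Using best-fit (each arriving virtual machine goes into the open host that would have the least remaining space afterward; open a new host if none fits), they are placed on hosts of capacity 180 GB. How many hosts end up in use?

  45 → host 1 (new)  [load 45/180]
  65 → host 1  [load 110/180]
  65 → host 1  [load 175/180]
  45 → host 2 (new)  [load 45/180]
  175 → host 3 (new)  [load 175/180]
  50 → host 2  [load 95/180]
  40 → host 2  [load 135/180]
  60 → host 4 (new)  [load 60/180]
  65 → host 4  [load 125/180]
4 hosts opened.

4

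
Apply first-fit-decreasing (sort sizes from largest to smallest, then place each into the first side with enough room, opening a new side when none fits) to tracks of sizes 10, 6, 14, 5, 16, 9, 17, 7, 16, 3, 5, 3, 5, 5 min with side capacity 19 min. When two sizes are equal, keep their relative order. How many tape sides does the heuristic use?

7

Sorted descending: 17, 16, 16, 14, 10, 9, 7, 6, 5, 5, 5, 5, 3, 3.
  17 → side 1 (new)  [load 17/19]
  16 → side 2 (new)  [load 16/19]
  16 → side 3 (new)  [load 16/19]
  14 → side 4 (new)  [load 14/19]
  10 → side 5 (new)  [load 10/19]
  9 → side 5  [load 19/19]
  7 → side 6 (new)  [load 7/19]
  6 → side 6  [load 13/19]
  5 → side 4  [load 19/19]
  5 → side 6  [load 18/19]
  5 → side 7 (new)  [load 5/19]
  5 → side 7  [load 10/19]
  3 → side 2  [load 19/19]
  3 → side 3  [load 19/19]
7 tape sides opened.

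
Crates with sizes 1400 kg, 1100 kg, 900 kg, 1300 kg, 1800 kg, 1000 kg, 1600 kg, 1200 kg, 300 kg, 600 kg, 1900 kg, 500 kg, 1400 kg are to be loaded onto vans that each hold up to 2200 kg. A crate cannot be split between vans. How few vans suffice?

Total = 1900 + 1800 + 1600 + 1400 + 1400 + 1300 + 1200 + 1100 + 1000 + 900 + 600 + 500 + 300 = 15000 kg.
Lower bound: ⌈15000/2200⌉ = 7 vans.
A packing using 8 vans:
  van 1: 1900 + 300 = 2200
  van 2: 1800 = 1800
  van 3: 1600 + 600 = 2200
  van 4: 1400 + 500 = 1900
  van 5: 1400 = 1400
  van 6: 1300 + 900 = 2200
  van 7: 1200 + 1000 = 2200
  van 8: 1100 = 1100
No arrangement into 7 vans stays within capacity, so 8 is optimal.

8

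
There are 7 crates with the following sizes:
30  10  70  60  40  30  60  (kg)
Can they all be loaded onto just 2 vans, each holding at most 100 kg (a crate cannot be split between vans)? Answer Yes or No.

No

Total = 300 kg; ⌈300/100⌉ = 3.
At least 3 vans are required, but only 2 are allowed.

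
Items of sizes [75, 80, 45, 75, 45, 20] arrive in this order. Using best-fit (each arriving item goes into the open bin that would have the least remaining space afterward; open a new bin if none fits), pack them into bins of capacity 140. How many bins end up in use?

  75 → bin 1 (new)  [load 75/140]
  80 → bin 2 (new)  [load 80/140]
  45 → bin 2  [load 125/140]
  75 → bin 3 (new)  [load 75/140]
  45 → bin 1  [load 120/140]
  20 → bin 1  [load 140/140]
3 bins opened.

3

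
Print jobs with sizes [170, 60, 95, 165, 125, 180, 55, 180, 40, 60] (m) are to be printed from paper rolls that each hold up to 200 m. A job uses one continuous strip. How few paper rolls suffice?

Total = 180 + 180 + 170 + 165 + 125 + 95 + 60 + 60 + 55 + 40 = 1130 m.
Lower bound: ⌈1130/200⌉ = 6 paper rolls.
A packing using 7 paper rolls:
  roll 1: 180 = 180
  roll 2: 180 = 180
  roll 3: 170 = 170
  roll 4: 165 = 165
  roll 5: 125 + 60 = 185
  roll 6: 95 + 60 + 40 = 195
  roll 7: 55 = 55
No arrangement into 6 paper rolls stays within capacity, so 7 is optimal.

7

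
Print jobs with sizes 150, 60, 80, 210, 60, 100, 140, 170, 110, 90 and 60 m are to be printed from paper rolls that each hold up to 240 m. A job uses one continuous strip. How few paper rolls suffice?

6

Total = 210 + 170 + 150 + 140 + 110 + 100 + 90 + 80 + 60 + 60 + 60 = 1230 m.
Lower bound: ⌈1230/240⌉ = 6 paper rolls.
A packing using 6 paper rolls:
  roll 1: 210 = 210
  roll 2: 170 + 60 = 230
  roll 3: 150 + 90 = 240
  roll 4: 140 + 100 = 240
  roll 5: 110 + 80 = 190
  roll 6: 60 + 60 = 120
This matches the lower bound, so 6 is optimal.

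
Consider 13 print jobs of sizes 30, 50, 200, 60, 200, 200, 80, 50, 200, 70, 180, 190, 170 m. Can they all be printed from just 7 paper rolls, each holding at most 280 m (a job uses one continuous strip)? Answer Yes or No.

A valid assignment using 7 paper rolls:
  roll 1: 200 + 80 = 280
  roll 2: 200 + 70 = 270
  roll 3: 200 + 60 = 260
  roll 4: 200 + 50 + 30 = 280
  roll 5: 190 + 50 = 240
  roll 6: 180 = 180
  roll 7: 170 = 170
Every load is within 280 m, so 7 paper rolls suffice.

Yes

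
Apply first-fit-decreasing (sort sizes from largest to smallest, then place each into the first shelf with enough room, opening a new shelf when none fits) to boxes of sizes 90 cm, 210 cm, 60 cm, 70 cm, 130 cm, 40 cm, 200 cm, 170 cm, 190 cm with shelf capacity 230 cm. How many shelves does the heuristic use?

6

Sorted descending: 210, 200, 190, 170, 130, 90, 70, 60, 40.
  210 → shelf 1 (new)  [load 210/230]
  200 → shelf 2 (new)  [load 200/230]
  190 → shelf 3 (new)  [load 190/230]
  170 → shelf 4 (new)  [load 170/230]
  130 → shelf 5 (new)  [load 130/230]
  90 → shelf 5  [load 220/230]
  70 → shelf 6 (new)  [load 70/230]
  60 → shelf 4  [load 230/230]
  40 → shelf 3  [load 230/230]
6 shelves opened.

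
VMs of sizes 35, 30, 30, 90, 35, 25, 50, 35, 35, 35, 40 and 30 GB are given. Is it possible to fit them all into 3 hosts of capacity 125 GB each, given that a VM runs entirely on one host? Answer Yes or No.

Total = 470 GB; ⌈470/125⌉ = 4.
At least 4 hosts are required, but only 3 are allowed.

No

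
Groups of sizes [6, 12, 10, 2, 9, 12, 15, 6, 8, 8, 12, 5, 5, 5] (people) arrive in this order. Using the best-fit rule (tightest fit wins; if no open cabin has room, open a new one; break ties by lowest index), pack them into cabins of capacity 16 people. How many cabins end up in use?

8

  6 → cabin 1 (new)  [load 6/16]
  12 → cabin 2 (new)  [load 12/16]
  10 → cabin 1  [load 16/16]
  2 → cabin 2  [load 14/16]
  9 → cabin 3 (new)  [load 9/16]
  12 → cabin 4 (new)  [load 12/16]
  15 → cabin 5 (new)  [load 15/16]
  6 → cabin 3  [load 15/16]
  8 → cabin 6 (new)  [load 8/16]
  8 → cabin 6  [load 16/16]
  12 → cabin 7 (new)  [load 12/16]
  5 → cabin 8 (new)  [load 5/16]
  5 → cabin 8  [load 10/16]
  5 → cabin 8  [load 15/16]
8 cabins opened.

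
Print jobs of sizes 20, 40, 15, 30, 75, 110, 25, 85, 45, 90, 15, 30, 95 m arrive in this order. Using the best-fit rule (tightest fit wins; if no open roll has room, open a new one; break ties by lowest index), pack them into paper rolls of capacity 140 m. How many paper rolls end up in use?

6

  20 → roll 1 (new)  [load 20/140]
  40 → roll 1  [load 60/140]
  15 → roll 1  [load 75/140]
  30 → roll 1  [load 105/140]
  75 → roll 2 (new)  [load 75/140]
  110 → roll 3 (new)  [load 110/140]
  25 → roll 3  [load 135/140]
  85 → roll 4 (new)  [load 85/140]
  45 → roll 4  [load 130/140]
  90 → roll 5 (new)  [load 90/140]
  15 → roll 1  [load 120/140]
  30 → roll 5  [load 120/140]
  95 → roll 6 (new)  [load 95/140]
6 paper rolls opened.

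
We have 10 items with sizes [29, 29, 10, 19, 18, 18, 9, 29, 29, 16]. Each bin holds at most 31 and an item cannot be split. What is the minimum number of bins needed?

Total = 29 + 29 + 29 + 29 + 19 + 18 + 18 + 16 + 10 + 9 = 206.
Lower bound: ⌈206/31⌉ = 7 bins.
Also, 8 items each exceed 31/2, and no two of those can share a bin, so at least 8 bins are needed.
A packing using 8 bins:
  bin 1: 29 = 29
  bin 2: 29 = 29
  bin 3: 29 = 29
  bin 4: 29 = 29
  bin 5: 19 + 10 = 29
  bin 6: 18 + 9 = 27
  bin 7: 18 = 18
  bin 8: 16 = 16
This matches the lower bound, so 8 is optimal.

8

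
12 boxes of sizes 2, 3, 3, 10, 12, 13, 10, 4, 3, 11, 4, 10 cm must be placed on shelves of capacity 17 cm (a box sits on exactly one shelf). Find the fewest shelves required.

6

Total = 13 + 12 + 11 + 10 + 10 + 10 + 4 + 4 + 3 + 3 + 3 + 2 = 85 cm.
Lower bound: ⌈85/17⌉ = 5 shelves.
Also, 6 boxes each exceed 17/2 cm, and no two of those can share a shelf, so at least 6 shelves are needed.
A packing using 6 shelves:
  shelf 1: 13 + 4 = 17
  shelf 2: 12 + 4 = 16
  shelf 3: 11 + 3 + 3 = 17
  shelf 4: 10 + 3 + 2 = 15
  shelf 5: 10 = 10
  shelf 6: 10 = 10
This matches the lower bound, so 6 is optimal.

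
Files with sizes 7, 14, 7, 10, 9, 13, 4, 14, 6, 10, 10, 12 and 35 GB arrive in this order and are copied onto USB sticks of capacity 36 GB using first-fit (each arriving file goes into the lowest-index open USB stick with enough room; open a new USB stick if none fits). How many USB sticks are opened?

  7 → USB stick 1 (new)  [load 7/36]
  14 → USB stick 1  [load 21/36]
  7 → USB stick 1  [load 28/36]
  10 → USB stick 2 (new)  [load 10/36]
  9 → USB stick 2  [load 19/36]
  13 → USB stick 2  [load 32/36]
  4 → USB stick 1  [load 32/36]
  14 → USB stick 3 (new)  [load 14/36]
  6 → USB stick 3  [load 20/36]
  10 → USB stick 3  [load 30/36]
  10 → USB stick 4 (new)  [load 10/36]
  12 → USB stick 4  [load 22/36]
  35 → USB stick 5 (new)  [load 35/36]
5 USB sticks opened.

5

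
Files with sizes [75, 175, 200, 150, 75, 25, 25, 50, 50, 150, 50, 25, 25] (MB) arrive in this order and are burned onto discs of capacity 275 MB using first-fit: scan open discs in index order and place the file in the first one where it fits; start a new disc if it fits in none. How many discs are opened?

4

  75 → disc 1 (new)  [load 75/275]
  175 → disc 1  [load 250/275]
  200 → disc 2 (new)  [load 200/275]
  150 → disc 3 (new)  [load 150/275]
  75 → disc 2  [load 275/275]
  25 → disc 1  [load 275/275]
  25 → disc 3  [load 175/275]
  50 → disc 3  [load 225/275]
  50 → disc 3  [load 275/275]
  150 → disc 4 (new)  [load 150/275]
  50 → disc 4  [load 200/275]
  25 → disc 4  [load 225/275]
  25 → disc 4  [load 250/275]
4 discs opened.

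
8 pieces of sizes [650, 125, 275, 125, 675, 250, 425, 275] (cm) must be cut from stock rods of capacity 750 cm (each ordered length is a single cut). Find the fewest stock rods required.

Total = 675 + 650 + 425 + 275 + 275 + 250 + 125 + 125 = 2800 cm.
Lower bound: ⌈2800/750⌉ = 4 stock rods.
A packing using 5 stock rods:
  stock rod 1: 675 = 675
  stock rod 2: 650 = 650
  stock rod 3: 425 + 275 = 700
  stock rod 4: 275 + 250 + 125 = 650
  stock rod 5: 125 = 125
No arrangement into 4 stock rods stays within capacity, so 5 is optimal.

5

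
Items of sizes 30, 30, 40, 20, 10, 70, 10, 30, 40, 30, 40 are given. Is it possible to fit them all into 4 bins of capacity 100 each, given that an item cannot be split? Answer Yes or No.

Yes

A valid assignment using 4 bins:
  bin 1: 70 + 30 = 100
  bin 2: 40 + 40 + 20 = 100
  bin 3: 40 + 30 + 30 = 100
  bin 4: 30 + 10 + 10 = 50
Every load is within 100, so 4 bins suffice.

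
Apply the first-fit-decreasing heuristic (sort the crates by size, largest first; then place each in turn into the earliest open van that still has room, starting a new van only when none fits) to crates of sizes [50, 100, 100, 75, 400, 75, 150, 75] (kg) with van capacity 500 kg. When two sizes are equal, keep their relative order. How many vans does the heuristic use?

Sorted descending: 400, 150, 100, 100, 75, 75, 75, 50.
  400 → van 1 (new)  [load 400/500]
  150 → van 2 (new)  [load 150/500]
  100 → van 1  [load 500/500]
  100 → van 2  [load 250/500]
  75 → van 2  [load 325/500]
  75 → van 2  [load 400/500]
  75 → van 2  [load 475/500]
  50 → van 3 (new)  [load 50/500]
3 vans opened.

3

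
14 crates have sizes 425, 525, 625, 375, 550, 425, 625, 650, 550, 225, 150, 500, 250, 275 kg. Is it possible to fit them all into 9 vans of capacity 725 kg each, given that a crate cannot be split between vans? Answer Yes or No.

Total = 6150 kg; ⌈6150/725⌉ = 9.
10 crates each exceed half the capacity and cannot share a van, forcing at least 10 vans.
At least 10 vans are required, but only 9 are allowed.

No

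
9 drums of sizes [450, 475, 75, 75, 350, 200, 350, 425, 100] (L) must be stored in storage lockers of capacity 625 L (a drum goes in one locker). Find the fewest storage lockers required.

5

Total = 475 + 450 + 425 + 350 + 350 + 200 + 100 + 75 + 75 = 2500 L.
Lower bound: ⌈2500/625⌉ = 4 storage lockers.
Also, 5 drums each exceed 625/2 L, and no two of those can share a locker, so at least 5 storage lockers are needed.
A packing using 5 storage lockers:
  locker 1: 475 + 100 = 575
  locker 2: 450 + 75 + 75 = 600
  locker 3: 425 + 200 = 625
  locker 4: 350 = 350
  locker 5: 350 = 350
This matches the lower bound, so 5 is optimal.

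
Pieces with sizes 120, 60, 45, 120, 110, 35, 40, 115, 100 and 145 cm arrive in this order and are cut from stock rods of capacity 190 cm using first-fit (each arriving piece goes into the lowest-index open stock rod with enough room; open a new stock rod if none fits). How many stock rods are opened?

  120 → stock rod 1 (new)  [load 120/190]
  60 → stock rod 1  [load 180/190]
  45 → stock rod 2 (new)  [load 45/190]
  120 → stock rod 2  [load 165/190]
  110 → stock rod 3 (new)  [load 110/190]
  35 → stock rod 3  [load 145/190]
  40 → stock rod 3  [load 185/190]
  115 → stock rod 4 (new)  [load 115/190]
  100 → stock rod 5 (new)  [load 100/190]
  145 → stock rod 6 (new)  [load 145/190]
6 stock rods opened.

6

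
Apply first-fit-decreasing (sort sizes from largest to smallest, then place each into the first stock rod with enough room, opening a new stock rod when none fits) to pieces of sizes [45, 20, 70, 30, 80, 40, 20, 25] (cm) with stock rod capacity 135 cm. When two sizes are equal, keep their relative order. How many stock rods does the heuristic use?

3

Sorted descending: 80, 70, 45, 40, 30, 25, 20, 20.
  80 → stock rod 1 (new)  [load 80/135]
  70 → stock rod 2 (new)  [load 70/135]
  45 → stock rod 1  [load 125/135]
  40 → stock rod 2  [load 110/135]
  30 → stock rod 3 (new)  [load 30/135]
  25 → stock rod 2  [load 135/135]
  20 → stock rod 3  [load 50/135]
  20 → stock rod 3  [load 70/135]
3 stock rods opened.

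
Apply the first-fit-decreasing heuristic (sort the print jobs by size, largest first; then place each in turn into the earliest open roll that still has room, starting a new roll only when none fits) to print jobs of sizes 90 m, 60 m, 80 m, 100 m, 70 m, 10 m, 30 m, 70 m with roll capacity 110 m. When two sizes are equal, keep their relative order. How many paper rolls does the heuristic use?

Sorted descending: 100, 90, 80, 70, 70, 60, 30, 10.
  100 → roll 1 (new)  [load 100/110]
  90 → roll 2 (new)  [load 90/110]
  80 → roll 3 (new)  [load 80/110]
  70 → roll 4 (new)  [load 70/110]
  70 → roll 5 (new)  [load 70/110]
  60 → roll 6 (new)  [load 60/110]
  30 → roll 3  [load 110/110]
  10 → roll 1  [load 110/110]
6 paper rolls opened.

6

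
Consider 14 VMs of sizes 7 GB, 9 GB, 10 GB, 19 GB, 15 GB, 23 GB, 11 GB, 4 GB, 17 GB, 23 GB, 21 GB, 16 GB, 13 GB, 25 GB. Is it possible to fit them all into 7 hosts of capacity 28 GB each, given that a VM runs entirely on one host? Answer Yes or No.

Total = 213 GB; ⌈213/28⌉ = 8.
At least 8 hosts are required, but only 7 are allowed.

No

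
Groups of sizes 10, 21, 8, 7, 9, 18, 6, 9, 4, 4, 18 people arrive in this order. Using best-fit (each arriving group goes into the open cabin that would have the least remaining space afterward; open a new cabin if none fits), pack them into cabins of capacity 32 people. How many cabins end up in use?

  10 → cabin 1 (new)  [load 10/32]
  21 → cabin 1  [load 31/32]
  8 → cabin 2 (new)  [load 8/32]
  7 → cabin 2  [load 15/32]
  9 → cabin 2  [load 24/32]
  18 → cabin 3 (new)  [load 18/32]
  6 → cabin 2  [load 30/32]
  9 → cabin 3  [load 27/32]
  4 → cabin 3  [load 31/32]
  4 → cabin 4 (new)  [load 4/32]
  18 → cabin 4  [load 22/32]
4 cabins opened.

4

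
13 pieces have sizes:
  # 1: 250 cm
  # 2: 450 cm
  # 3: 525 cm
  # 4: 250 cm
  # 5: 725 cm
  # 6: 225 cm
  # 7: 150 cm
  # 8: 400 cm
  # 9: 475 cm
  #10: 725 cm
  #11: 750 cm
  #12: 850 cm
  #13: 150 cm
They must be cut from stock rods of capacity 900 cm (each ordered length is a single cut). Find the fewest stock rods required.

8

Total = 850 + 750 + 725 + 725 + 525 + 475 + 450 + 400 + 250 + 250 + 225 + 150 + 150 = 5925 cm.
Lower bound: ⌈5925/900⌉ = 7 stock rods.
A packing using 8 stock rods:
  stock rod 1: 850 = 850
  stock rod 2: 750 + 150 = 900
  stock rod 3: 725 + 150 = 875
  stock rod 4: 725 = 725
  stock rod 5: 525 + 250 = 775
  stock rod 6: 475 + 400 = 875
  stock rod 7: 450 + 250 = 700
  stock rod 8: 225 = 225
No arrangement into 7 stock rods stays within capacity, so 8 is optimal.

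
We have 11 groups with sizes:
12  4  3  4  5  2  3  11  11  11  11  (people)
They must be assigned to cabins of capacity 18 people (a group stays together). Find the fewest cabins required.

5

Total = 12 + 11 + 11 + 11 + 11 + 5 + 4 + 4 + 3 + 3 + 2 = 77 people.
Lower bound: ⌈77/18⌉ = 5 cabins.
A packing using 5 cabins:
  cabin 1: 12 + 5 = 17
  cabin 2: 11 + 4 + 3 = 18
  cabin 3: 11 + 4 + 3 = 18
  cabin 4: 11 + 2 = 13
  cabin 5: 11 = 11
This matches the lower bound, so 5 is optimal.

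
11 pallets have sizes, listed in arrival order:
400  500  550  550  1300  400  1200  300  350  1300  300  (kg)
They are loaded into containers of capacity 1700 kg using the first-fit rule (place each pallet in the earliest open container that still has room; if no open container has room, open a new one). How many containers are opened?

5

  400 → container 1 (new)  [load 400/1700]
  500 → container 1  [load 900/1700]
  550 → container 1  [load 1450/1700]
  550 → container 2 (new)  [load 550/1700]
  1300 → container 3 (new)  [load 1300/1700]
  400 → container 2  [load 950/1700]
  1200 → container 4 (new)  [load 1200/1700]
  300 → container 2  [load 1250/1700]
  350 → container 2  [load 1600/1700]
  1300 → container 5 (new)  [load 1300/1700]
  300 → container 3  [load 1600/1700]
5 containers opened.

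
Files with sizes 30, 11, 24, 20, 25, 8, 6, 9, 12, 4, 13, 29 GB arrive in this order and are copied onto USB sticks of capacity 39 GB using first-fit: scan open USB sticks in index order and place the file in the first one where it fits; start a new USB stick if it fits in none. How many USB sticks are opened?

  30 → USB stick 1 (new)  [load 30/39]
  11 → USB stick 2 (new)  [load 11/39]
  24 → USB stick 2  [load 35/39]
  20 → USB stick 3 (new)  [load 20/39]
  25 → USB stick 4 (new)  [load 25/39]
  8 → USB stick 1  [load 38/39]
  6 → USB stick 3  [load 26/39]
  9 → USB stick 3  [load 35/39]
  12 → USB stick 4  [load 37/39]
  4 → USB stick 2  [load 39/39]
  13 → USB stick 5 (new)  [load 13/39]
  29 → USB stick 6 (new)  [load 29/39]
6 USB sticks opened.

6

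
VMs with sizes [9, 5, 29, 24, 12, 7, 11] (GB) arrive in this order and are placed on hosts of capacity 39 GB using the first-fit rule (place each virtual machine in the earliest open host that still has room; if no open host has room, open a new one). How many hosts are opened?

  9 → host 1 (new)  [load 9/39]
  5 → host 1  [load 14/39]
  29 → host 2 (new)  [load 29/39]
  24 → host 1  [load 38/39]
  12 → host 3 (new)  [load 12/39]
  7 → host 2  [load 36/39]
  11 → host 3  [load 23/39]
3 hosts opened.

3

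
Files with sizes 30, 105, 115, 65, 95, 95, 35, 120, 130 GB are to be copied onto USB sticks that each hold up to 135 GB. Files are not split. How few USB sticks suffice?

7

Total = 130 + 120 + 115 + 105 + 95 + 95 + 65 + 35 + 30 = 790 GB.
Lower bound: ⌈790/135⌉ = 6 USB sticks.
A packing using 7 USB sticks:
  USB stick 1: 130 = 130
  USB stick 2: 120 = 120
  USB stick 3: 115 = 115
  USB stick 4: 105 + 30 = 135
  USB stick 5: 95 + 35 = 130
  USB stick 6: 95 = 95
  USB stick 7: 65 = 65
No arrangement into 6 USB sticks stays within capacity, so 7 is optimal.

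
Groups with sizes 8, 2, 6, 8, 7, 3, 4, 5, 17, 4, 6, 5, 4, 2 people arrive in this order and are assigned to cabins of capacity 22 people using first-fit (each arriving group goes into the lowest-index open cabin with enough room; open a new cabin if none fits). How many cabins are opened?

4

  8 → cabin 1 (new)  [load 8/22]
  2 → cabin 1  [load 10/22]
  6 → cabin 1  [load 16/22]
  8 → cabin 2 (new)  [load 8/22]
  7 → cabin 2  [load 15/22]
  3 → cabin 1  [load 19/22]
  4 → cabin 2  [load 19/22]
  5 → cabin 3 (new)  [load 5/22]
  17 → cabin 3  [load 22/22]
  4 → cabin 4 (new)  [load 4/22]
  6 → cabin 4  [load 10/22]
  5 → cabin 4  [load 15/22]
  4 → cabin 4  [load 19/22]
  2 → cabin 1  [load 21/22]
4 cabins opened.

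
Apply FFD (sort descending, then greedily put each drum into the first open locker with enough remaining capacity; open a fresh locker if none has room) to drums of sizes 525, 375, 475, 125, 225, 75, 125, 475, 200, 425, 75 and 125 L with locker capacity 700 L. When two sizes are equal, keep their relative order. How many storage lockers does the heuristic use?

5

Sorted descending: 525, 475, 475, 425, 375, 225, 200, 125, 125, 125, 75, 75.
  525 → locker 1 (new)  [load 525/700]
  475 → locker 2 (new)  [load 475/700]
  475 → locker 3 (new)  [load 475/700]
  425 → locker 4 (new)  [load 425/700]
  375 → locker 5 (new)  [load 375/700]
  225 → locker 2  [load 700/700]
  200 → locker 3  [load 675/700]
  125 → locker 1  [load 650/700]
  125 → locker 4  [load 550/700]
  125 → locker 4  [load 675/700]
  75 → locker 5  [load 450/700]
  75 → locker 5  [load 525/700]
5 storage lockers opened.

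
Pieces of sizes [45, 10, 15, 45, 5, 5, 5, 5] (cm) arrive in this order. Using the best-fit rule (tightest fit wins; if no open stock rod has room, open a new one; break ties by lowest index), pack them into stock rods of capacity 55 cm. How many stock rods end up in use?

3

  45 → stock rod 1 (new)  [load 45/55]
  10 → stock rod 1  [load 55/55]
  15 → stock rod 2 (new)  [load 15/55]
  45 → stock rod 3 (new)  [load 45/55]
  5 → stock rod 3  [load 50/55]
  5 → stock rod 3  [load 55/55]
  5 → stock rod 2  [load 20/55]
  5 → stock rod 2  [load 25/55]
3 stock rods opened.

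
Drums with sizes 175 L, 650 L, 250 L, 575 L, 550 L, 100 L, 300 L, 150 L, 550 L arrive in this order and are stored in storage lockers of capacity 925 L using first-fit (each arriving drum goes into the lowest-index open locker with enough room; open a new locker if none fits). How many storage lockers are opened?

4

  175 → locker 1 (new)  [load 175/925]
  650 → locker 1  [load 825/925]
  250 → locker 2 (new)  [load 250/925]
  575 → locker 2  [load 825/925]
  550 → locker 3 (new)  [load 550/925]
  100 → locker 1  [load 925/925]
  300 → locker 3  [load 850/925]
  150 → locker 4 (new)  [load 150/925]
  550 → locker 4  [load 700/925]
4 storage lockers opened.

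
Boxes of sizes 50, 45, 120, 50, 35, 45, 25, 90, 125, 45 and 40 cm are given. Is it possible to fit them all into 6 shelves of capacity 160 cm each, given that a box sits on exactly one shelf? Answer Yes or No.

A valid assignment using 5 shelves:
  shelf 1: 125 + 35 = 160
  shelf 2: 120 + 40 = 160
  shelf 3: 90 + 50 = 140
  shelf 4: 50 + 45 + 45 = 140
  shelf 5: 45 + 25 = 70
That uses only 5 ≤ 6, so 6 shelves are enough.

Yes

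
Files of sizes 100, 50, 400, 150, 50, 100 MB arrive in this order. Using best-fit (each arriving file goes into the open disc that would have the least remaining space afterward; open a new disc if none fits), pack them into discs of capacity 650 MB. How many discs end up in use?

  100 → disc 1 (new)  [load 100/650]
  50 → disc 1  [load 150/650]
  400 → disc 1  [load 550/650]
  150 → disc 2 (new)  [load 150/650]
  50 → disc 1  [load 600/650]
  100 → disc 2  [load 250/650]
2 discs opened.

2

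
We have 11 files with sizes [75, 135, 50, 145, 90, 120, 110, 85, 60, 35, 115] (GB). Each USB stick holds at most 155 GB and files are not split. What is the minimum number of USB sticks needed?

8

Total = 145 + 135 + 120 + 115 + 110 + 90 + 85 + 75 + 60 + 50 + 35 = 1020 GB.
Lower bound: ⌈1020/155⌉ = 7 USB sticks.
A packing using 8 USB sticks:
  USB stick 1: 145 = 145
  USB stick 2: 135 = 135
  USB stick 3: 120 + 35 = 155
  USB stick 4: 115 = 115
  USB stick 5: 110 = 110
  USB stick 6: 90 + 60 = 150
  USB stick 7: 85 + 50 = 135
  USB stick 8: 75 = 75
No arrangement into 7 USB sticks stays within capacity, so 8 is optimal.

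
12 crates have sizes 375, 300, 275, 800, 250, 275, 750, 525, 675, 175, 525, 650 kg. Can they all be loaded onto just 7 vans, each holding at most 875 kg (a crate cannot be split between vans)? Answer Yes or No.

No

Total = 5575 kg; ⌈5575/875⌉ = 7.
The bound of 7 does not rule out 7, but exhaustive search shows no assignment into 7 vans of capacity 875 kg exists — the minimum is 8.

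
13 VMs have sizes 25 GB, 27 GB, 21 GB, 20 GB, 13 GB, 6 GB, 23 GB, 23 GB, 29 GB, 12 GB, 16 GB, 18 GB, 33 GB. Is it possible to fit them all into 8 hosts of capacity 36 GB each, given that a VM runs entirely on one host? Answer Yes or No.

Total = 266 GB; ⌈266/36⌉ = 8.
The bound of 8 does not rule out 8, but exhaustive search shows no assignment into 8 hosts of capacity 36 GB exists — the minimum is 9.

No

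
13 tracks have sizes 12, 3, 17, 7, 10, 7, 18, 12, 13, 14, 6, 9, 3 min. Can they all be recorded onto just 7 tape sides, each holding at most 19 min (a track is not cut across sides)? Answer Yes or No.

Total = 131 min; ⌈131/19⌉ = 7.
The bound of 7 does not rule out 7, but exhaustive search shows no assignment into 7 tape sides of capacity 19 min exists — the minimum is 8.

No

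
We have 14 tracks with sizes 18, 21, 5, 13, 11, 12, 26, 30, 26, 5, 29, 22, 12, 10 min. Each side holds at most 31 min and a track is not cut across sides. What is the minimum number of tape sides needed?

9

Total = 30 + 29 + 26 + 26 + 22 + 21 + 18 + 13 + 12 + 12 + 11 + 10 + 5 + 5 = 240 min.
Lower bound: ⌈240/31⌉ = 8 tape sides.
A packing using 9 tape sides:
  side 1: 30 = 30
  side 2: 29 = 29
  side 3: 26 + 5 = 31
  side 4: 26 + 5 = 31
  side 5: 22 = 22
  side 6: 21 + 10 = 31
  side 7: 18 + 13 = 31
  side 8: 12 + 12 = 24
  side 9: 11 = 11
No arrangement into 8 tape sides stays within capacity, so 9 is optimal.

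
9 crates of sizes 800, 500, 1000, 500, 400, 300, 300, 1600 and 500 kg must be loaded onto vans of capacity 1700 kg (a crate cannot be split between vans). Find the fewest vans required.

4

Total = 1600 + 1000 + 800 + 500 + 500 + 500 + 400 + 300 + 300 = 5900 kg.
Lower bound: ⌈5900/1700⌉ = 4 vans.
A packing using 4 vans:
  van 1: 1600 = 1600
  van 2: 1000 + 500 = 1500
  van 3: 800 + 500 + 400 = 1700
  van 4: 500 + 300 + 300 = 1100
This matches the lower bound, so 4 is optimal.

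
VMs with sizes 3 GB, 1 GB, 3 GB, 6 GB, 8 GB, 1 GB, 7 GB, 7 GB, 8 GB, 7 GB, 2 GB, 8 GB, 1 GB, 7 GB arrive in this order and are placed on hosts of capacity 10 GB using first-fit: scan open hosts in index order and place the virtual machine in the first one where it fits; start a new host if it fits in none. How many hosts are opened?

9

  3 → host 1 (new)  [load 3/10]
  1 → host 1  [load 4/10]
  3 → host 1  [load 7/10]
  6 → host 2 (new)  [load 6/10]
  8 → host 3 (new)  [load 8/10]
  1 → host 1  [load 8/10]
  7 → host 4 (new)  [load 7/10]
  7 → host 5 (new)  [load 7/10]
  8 → host 6 (new)  [load 8/10]
  7 → host 7 (new)  [load 7/10]
  2 → host 1  [load 10/10]
  8 → host 8 (new)  [load 8/10]
  1 → host 2  [load 7/10]
  7 → host 9 (new)  [load 7/10]
9 hosts opened.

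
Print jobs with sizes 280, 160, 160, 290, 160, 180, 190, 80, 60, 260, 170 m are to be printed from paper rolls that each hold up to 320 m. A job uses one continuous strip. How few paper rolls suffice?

8

Total = 290 + 280 + 260 + 190 + 180 + 170 + 160 + 160 + 160 + 80 + 60 = 1990 m.
Lower bound: ⌈1990/320⌉ = 7 paper rolls.
A packing using 8 paper rolls:
  roll 1: 290 = 290
  roll 2: 280 = 280
  roll 3: 260 + 60 = 320
  roll 4: 190 + 80 = 270
  roll 5: 180 = 180
  roll 6: 170 = 170
  roll 7: 160 + 160 = 320
  roll 8: 160 = 160
No arrangement into 7 paper rolls stays within capacity, so 8 is optimal.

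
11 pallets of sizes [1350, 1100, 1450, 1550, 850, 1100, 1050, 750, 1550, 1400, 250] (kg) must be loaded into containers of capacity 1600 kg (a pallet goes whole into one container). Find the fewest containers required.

Total = 1550 + 1550 + 1450 + 1400 + 1350 + 1100 + 1100 + 1050 + 850 + 750 + 250 = 12400 kg.
Lower bound: ⌈12400/1600⌉ = 8 containers.
Also, 9 pallets each exceed 800 kg, and no two of those can share a container, so at least 9 containers are needed.
A packing using 9 containers:
  container 1: 1550 = 1550
  container 2: 1550 = 1550
  container 3: 1450 = 1450
  container 4: 1400 = 1400
  container 5: 1350 + 250 = 1600
  container 6: 1100 = 1100
  container 7: 1100 = 1100
  container 8: 1050 = 1050
  container 9: 850 + 750 = 1600
This matches the lower bound, so 9 is optimal.

9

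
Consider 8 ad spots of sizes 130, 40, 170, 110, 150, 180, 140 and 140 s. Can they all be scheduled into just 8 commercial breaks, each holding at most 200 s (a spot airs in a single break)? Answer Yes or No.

Yes

A valid assignment using 7 commercial breaks:
  break 1: 180 = 180
  break 2: 170 = 170
  break 3: 150 + 40 = 190
  break 4: 140 = 140
  break 5: 140 = 140
  break 6: 130 = 130
  break 7: 110 = 110
That uses only 7 ≤ 8, so 8 commercial breaks are enough.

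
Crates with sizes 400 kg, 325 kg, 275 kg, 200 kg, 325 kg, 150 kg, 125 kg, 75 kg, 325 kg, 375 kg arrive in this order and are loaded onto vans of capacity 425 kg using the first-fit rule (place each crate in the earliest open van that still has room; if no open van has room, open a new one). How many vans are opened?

  400 → van 1 (new)  [load 400/425]
  325 → van 2 (new)  [load 325/425]
  275 → van 3 (new)  [load 275/425]
  200 → van 4 (new)  [load 200/425]
  325 → van 5 (new)  [load 325/425]
  150 → van 3  [load 425/425]
  125 → van 4  [load 325/425]
  75 → van 2  [load 400/425]
  325 → van 6 (new)  [load 325/425]
  375 → van 7 (new)  [load 375/425]
7 vans opened.

7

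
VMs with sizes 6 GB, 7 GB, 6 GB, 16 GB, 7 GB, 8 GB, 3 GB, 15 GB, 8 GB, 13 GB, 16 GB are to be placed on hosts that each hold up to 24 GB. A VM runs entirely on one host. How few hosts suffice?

Total = 16 + 16 + 15 + 13 + 8 + 8 + 7 + 7 + 6 + 6 + 3 = 105 GB.
Lower bound: ⌈105/24⌉ = 5 hosts.
A packing using 5 hosts:
  host 1: 16 + 8 = 24
  host 2: 16 + 8 = 24
  host 3: 15 + 7 = 22
  host 4: 13 + 7 + 3 = 23
  host 5: 6 + 6 = 12
This matches the lower bound, so 5 is optimal.

5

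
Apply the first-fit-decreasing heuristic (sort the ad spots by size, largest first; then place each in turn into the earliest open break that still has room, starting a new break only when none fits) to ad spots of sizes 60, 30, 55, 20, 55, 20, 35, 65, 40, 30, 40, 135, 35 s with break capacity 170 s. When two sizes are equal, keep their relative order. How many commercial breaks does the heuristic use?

Sorted descending: 135, 65, 60, 55, 55, 40, 40, 35, 35, 30, 30, 20, 20.
  135 → break 1 (new)  [load 135/170]
  65 → break 2 (new)  [load 65/170]
  60 → break 2  [load 125/170]
  55 → break 3 (new)  [load 55/170]
  55 → break 3  [load 110/170]
  40 → break 2  [load 165/170]
  40 → break 3  [load 150/170]
  35 → break 1  [load 170/170]
  35 → break 4 (new)  [load 35/170]
  30 → break 4  [load 65/170]
  30 → break 4  [load 95/170]
  20 → break 3  [load 170/170]
  20 → break 4  [load 115/170]
4 commercial breaks opened.

4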